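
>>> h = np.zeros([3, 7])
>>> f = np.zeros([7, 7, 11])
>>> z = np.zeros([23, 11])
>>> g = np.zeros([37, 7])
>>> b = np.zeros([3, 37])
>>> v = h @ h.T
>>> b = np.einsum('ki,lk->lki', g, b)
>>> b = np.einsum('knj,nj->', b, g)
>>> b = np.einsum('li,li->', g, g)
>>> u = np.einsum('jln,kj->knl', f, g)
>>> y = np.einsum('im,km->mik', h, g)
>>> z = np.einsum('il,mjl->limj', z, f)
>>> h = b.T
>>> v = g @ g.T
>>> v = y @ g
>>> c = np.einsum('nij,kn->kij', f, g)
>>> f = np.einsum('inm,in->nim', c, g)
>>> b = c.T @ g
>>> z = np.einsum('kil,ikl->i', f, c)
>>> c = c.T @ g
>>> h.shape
()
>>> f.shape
(7, 37, 11)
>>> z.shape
(37,)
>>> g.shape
(37, 7)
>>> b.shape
(11, 7, 7)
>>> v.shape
(7, 3, 7)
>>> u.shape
(37, 11, 7)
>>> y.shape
(7, 3, 37)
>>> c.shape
(11, 7, 7)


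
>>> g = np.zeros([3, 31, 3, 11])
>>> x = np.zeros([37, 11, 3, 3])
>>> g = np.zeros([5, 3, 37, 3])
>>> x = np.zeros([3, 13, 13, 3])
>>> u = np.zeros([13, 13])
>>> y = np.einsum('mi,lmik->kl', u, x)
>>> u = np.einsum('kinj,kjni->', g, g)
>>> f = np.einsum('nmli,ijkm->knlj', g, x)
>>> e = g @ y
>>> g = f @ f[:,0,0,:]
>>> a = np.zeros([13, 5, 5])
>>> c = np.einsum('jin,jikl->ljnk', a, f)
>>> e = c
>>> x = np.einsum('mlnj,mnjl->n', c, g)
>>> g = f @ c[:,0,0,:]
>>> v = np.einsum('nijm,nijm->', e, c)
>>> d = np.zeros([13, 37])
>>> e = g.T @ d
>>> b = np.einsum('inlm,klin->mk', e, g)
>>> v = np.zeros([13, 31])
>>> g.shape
(13, 5, 37, 37)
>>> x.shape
(5,)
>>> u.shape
()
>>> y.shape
(3, 3)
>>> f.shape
(13, 5, 37, 13)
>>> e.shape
(37, 37, 5, 37)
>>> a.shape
(13, 5, 5)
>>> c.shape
(13, 13, 5, 37)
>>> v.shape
(13, 31)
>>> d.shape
(13, 37)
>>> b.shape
(37, 13)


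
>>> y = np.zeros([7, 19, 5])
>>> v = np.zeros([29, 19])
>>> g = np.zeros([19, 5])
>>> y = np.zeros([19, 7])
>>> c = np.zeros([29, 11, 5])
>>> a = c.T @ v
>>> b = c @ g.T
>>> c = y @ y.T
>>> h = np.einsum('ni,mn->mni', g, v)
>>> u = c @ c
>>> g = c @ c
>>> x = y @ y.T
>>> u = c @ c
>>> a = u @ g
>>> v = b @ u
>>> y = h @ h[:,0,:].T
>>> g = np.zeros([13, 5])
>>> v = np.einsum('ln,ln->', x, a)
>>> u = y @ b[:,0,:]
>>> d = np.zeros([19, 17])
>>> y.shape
(29, 19, 29)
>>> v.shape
()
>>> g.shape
(13, 5)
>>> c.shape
(19, 19)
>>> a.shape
(19, 19)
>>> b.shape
(29, 11, 19)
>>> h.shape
(29, 19, 5)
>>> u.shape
(29, 19, 19)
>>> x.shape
(19, 19)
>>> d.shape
(19, 17)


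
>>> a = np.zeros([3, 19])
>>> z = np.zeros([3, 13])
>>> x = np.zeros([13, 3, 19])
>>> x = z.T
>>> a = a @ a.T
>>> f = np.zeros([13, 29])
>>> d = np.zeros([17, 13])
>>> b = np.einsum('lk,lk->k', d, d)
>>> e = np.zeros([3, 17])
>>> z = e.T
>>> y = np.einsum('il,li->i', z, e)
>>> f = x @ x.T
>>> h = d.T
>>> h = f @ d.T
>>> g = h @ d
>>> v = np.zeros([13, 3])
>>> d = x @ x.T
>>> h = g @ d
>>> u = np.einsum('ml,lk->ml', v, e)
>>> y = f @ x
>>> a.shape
(3, 3)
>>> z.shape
(17, 3)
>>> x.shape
(13, 3)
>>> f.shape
(13, 13)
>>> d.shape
(13, 13)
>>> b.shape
(13,)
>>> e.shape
(3, 17)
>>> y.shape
(13, 3)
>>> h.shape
(13, 13)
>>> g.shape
(13, 13)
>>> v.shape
(13, 3)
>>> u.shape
(13, 3)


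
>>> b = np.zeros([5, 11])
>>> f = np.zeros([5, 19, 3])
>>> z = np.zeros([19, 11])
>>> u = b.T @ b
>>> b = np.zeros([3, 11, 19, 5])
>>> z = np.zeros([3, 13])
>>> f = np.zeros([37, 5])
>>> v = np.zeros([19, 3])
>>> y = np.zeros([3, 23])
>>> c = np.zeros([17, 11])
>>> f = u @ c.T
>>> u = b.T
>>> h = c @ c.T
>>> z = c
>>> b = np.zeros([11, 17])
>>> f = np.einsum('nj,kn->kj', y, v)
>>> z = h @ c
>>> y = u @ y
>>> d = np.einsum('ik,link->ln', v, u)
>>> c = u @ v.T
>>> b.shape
(11, 17)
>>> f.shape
(19, 23)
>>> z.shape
(17, 11)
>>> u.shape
(5, 19, 11, 3)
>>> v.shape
(19, 3)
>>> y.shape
(5, 19, 11, 23)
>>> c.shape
(5, 19, 11, 19)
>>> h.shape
(17, 17)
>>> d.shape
(5, 11)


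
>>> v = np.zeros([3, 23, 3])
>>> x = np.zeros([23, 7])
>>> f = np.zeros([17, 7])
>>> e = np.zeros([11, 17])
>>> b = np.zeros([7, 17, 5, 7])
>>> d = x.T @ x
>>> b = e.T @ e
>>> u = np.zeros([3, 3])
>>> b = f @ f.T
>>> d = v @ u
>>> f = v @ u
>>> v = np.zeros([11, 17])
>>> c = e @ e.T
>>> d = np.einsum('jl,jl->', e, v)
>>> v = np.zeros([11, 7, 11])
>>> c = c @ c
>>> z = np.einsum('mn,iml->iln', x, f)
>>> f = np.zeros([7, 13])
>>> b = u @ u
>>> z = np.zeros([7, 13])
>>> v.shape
(11, 7, 11)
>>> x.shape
(23, 7)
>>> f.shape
(7, 13)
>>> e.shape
(11, 17)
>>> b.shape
(3, 3)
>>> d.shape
()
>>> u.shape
(3, 3)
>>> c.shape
(11, 11)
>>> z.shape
(7, 13)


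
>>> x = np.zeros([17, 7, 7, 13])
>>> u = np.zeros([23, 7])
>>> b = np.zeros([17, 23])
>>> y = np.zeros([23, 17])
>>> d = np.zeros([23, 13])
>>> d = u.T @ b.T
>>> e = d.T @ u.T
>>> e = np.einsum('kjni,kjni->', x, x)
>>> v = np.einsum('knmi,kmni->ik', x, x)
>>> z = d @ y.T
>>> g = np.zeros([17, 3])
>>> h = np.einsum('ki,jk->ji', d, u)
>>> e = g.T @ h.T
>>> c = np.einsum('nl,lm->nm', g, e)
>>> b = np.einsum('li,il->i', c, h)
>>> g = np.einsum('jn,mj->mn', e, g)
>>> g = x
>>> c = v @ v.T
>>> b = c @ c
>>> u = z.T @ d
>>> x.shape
(17, 7, 7, 13)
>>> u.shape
(23, 17)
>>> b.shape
(13, 13)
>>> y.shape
(23, 17)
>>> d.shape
(7, 17)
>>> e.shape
(3, 23)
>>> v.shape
(13, 17)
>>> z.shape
(7, 23)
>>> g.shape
(17, 7, 7, 13)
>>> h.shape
(23, 17)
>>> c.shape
(13, 13)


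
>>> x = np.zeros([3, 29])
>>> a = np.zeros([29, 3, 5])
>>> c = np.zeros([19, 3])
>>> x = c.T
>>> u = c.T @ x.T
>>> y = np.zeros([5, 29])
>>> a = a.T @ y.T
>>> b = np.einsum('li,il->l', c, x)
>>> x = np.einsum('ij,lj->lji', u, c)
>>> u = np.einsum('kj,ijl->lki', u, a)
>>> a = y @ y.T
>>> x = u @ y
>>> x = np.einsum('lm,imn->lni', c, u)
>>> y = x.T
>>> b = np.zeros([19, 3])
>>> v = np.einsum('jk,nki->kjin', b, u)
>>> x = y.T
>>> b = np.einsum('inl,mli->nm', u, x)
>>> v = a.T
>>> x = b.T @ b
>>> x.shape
(19, 19)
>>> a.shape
(5, 5)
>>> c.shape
(19, 3)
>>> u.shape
(5, 3, 5)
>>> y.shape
(5, 5, 19)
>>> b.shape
(3, 19)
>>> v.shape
(5, 5)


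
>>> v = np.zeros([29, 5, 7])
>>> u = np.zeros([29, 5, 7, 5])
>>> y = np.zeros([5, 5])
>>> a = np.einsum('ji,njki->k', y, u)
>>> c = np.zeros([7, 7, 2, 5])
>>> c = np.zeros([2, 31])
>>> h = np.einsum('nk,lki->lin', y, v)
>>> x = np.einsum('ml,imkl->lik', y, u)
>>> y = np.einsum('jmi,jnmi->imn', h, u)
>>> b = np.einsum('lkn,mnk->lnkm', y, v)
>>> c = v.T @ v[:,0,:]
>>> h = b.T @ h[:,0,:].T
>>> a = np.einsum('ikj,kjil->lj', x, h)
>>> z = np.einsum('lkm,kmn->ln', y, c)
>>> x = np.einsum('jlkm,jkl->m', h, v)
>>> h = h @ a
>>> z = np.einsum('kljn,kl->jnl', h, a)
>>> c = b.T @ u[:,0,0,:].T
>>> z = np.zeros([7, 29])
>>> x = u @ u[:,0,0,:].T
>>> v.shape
(29, 5, 7)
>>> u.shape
(29, 5, 7, 5)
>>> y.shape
(5, 7, 5)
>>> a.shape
(29, 7)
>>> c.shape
(29, 7, 5, 29)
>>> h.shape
(29, 7, 5, 7)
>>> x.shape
(29, 5, 7, 29)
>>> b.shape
(5, 5, 7, 29)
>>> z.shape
(7, 29)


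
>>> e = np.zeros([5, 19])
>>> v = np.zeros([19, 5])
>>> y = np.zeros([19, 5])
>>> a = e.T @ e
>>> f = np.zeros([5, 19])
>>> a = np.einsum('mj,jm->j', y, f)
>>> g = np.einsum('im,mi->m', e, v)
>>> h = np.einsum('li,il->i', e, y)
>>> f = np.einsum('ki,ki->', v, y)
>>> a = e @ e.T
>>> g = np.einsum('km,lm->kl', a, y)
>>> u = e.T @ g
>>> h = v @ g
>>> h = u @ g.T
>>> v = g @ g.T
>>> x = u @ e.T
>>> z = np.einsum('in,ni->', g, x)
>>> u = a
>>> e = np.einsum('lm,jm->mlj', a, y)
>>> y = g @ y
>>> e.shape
(5, 5, 19)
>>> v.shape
(5, 5)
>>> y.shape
(5, 5)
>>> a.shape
(5, 5)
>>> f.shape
()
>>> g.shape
(5, 19)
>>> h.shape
(19, 5)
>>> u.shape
(5, 5)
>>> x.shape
(19, 5)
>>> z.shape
()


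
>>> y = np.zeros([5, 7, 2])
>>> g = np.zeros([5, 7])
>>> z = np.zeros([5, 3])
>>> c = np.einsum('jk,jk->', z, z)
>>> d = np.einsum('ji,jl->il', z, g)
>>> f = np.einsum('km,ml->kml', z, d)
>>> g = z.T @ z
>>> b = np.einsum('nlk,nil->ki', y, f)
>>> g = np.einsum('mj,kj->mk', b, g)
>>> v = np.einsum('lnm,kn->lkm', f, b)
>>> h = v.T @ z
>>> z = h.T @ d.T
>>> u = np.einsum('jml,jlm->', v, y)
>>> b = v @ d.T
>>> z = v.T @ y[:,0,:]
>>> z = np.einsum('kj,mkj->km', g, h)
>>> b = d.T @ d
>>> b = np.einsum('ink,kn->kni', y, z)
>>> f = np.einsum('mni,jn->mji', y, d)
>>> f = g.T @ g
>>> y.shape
(5, 7, 2)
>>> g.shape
(2, 3)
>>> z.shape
(2, 7)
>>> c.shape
()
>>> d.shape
(3, 7)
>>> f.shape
(3, 3)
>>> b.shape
(2, 7, 5)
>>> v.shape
(5, 2, 7)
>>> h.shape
(7, 2, 3)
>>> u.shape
()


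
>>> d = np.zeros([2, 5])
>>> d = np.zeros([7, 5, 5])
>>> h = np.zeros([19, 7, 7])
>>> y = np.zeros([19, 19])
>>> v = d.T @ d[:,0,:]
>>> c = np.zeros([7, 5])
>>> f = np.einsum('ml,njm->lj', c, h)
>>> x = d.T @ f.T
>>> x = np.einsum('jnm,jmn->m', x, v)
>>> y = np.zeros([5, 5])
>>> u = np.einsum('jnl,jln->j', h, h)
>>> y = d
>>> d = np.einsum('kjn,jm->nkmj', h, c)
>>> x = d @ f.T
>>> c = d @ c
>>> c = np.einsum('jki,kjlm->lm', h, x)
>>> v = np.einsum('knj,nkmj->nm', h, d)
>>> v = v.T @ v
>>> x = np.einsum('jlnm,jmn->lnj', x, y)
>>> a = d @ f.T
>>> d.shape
(7, 19, 5, 7)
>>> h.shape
(19, 7, 7)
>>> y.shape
(7, 5, 5)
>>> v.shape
(5, 5)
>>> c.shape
(5, 5)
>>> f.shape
(5, 7)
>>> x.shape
(19, 5, 7)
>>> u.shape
(19,)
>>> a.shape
(7, 19, 5, 5)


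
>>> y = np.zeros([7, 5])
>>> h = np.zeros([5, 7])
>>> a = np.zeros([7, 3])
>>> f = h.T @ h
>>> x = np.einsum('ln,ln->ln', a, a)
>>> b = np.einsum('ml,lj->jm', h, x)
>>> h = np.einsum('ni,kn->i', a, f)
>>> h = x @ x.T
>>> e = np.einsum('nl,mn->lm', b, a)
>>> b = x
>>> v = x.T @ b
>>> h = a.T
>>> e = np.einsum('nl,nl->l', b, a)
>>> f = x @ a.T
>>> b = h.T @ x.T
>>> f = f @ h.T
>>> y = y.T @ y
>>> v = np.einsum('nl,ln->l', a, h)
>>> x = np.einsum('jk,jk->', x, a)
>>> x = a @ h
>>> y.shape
(5, 5)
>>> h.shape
(3, 7)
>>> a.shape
(7, 3)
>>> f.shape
(7, 3)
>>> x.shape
(7, 7)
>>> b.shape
(7, 7)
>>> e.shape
(3,)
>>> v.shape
(3,)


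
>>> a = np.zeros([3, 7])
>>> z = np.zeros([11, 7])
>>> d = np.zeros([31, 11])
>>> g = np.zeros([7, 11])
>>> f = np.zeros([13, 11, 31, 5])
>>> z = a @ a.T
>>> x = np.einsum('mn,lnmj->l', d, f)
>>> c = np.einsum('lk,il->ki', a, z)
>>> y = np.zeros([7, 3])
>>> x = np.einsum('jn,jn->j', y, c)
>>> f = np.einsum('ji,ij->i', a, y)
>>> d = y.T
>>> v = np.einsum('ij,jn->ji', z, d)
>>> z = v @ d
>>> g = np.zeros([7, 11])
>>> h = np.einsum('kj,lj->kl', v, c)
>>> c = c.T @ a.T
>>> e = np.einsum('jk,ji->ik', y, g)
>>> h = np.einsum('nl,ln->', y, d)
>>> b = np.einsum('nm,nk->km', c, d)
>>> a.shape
(3, 7)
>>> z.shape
(3, 7)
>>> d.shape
(3, 7)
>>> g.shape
(7, 11)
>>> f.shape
(7,)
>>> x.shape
(7,)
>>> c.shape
(3, 3)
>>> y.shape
(7, 3)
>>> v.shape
(3, 3)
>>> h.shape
()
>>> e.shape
(11, 3)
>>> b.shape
(7, 3)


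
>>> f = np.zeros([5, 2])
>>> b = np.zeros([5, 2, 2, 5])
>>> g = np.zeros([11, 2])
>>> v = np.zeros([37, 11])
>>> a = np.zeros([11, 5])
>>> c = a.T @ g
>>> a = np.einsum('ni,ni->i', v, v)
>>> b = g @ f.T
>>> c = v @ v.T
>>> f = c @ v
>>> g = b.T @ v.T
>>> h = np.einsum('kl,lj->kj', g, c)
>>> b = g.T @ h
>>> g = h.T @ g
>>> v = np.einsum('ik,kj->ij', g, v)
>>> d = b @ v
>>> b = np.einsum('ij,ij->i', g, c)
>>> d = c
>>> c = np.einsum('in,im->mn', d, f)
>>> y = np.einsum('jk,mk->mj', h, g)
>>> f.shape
(37, 11)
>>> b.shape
(37,)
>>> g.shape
(37, 37)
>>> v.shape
(37, 11)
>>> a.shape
(11,)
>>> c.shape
(11, 37)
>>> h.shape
(5, 37)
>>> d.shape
(37, 37)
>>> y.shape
(37, 5)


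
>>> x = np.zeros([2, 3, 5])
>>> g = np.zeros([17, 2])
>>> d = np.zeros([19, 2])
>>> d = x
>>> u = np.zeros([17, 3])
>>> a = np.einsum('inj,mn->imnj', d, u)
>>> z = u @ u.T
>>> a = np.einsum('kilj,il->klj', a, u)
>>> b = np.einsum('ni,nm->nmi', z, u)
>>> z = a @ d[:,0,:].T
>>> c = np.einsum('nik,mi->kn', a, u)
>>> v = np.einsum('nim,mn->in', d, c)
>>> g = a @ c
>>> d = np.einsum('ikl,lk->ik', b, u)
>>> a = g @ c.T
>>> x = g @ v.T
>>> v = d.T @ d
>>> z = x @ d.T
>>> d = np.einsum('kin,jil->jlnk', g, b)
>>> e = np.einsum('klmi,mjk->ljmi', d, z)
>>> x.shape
(2, 3, 3)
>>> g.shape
(2, 3, 2)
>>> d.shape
(17, 17, 2, 2)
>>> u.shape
(17, 3)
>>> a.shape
(2, 3, 5)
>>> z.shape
(2, 3, 17)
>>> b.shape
(17, 3, 17)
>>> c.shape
(5, 2)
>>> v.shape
(3, 3)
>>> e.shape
(17, 3, 2, 2)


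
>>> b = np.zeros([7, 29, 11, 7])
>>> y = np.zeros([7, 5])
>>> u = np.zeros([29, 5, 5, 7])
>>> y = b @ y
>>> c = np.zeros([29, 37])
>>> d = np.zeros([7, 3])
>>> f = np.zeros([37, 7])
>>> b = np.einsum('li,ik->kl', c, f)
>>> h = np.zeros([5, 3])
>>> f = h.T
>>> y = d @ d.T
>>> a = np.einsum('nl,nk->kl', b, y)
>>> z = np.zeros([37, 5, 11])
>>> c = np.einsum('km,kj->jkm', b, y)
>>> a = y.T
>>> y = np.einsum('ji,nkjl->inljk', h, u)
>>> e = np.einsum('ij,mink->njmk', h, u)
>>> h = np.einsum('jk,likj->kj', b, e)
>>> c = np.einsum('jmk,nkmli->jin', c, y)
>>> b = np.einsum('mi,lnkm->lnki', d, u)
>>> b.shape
(29, 5, 5, 3)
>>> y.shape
(3, 29, 7, 5, 5)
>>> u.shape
(29, 5, 5, 7)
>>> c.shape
(7, 5, 3)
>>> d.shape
(7, 3)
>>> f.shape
(3, 5)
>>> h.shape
(29, 7)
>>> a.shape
(7, 7)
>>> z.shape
(37, 5, 11)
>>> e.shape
(5, 3, 29, 7)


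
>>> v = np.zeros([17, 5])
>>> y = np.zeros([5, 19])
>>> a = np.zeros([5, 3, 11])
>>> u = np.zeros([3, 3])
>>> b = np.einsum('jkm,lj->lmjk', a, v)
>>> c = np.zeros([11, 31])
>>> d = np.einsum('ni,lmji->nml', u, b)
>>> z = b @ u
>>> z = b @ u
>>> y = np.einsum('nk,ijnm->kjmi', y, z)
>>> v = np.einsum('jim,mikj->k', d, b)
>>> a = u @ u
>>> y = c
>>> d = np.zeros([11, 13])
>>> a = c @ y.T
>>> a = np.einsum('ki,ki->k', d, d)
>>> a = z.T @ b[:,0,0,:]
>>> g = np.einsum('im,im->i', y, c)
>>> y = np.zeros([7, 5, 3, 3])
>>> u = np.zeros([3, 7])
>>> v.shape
(5,)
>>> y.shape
(7, 5, 3, 3)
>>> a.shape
(3, 5, 11, 3)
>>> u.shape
(3, 7)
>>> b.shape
(17, 11, 5, 3)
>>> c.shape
(11, 31)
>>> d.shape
(11, 13)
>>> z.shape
(17, 11, 5, 3)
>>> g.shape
(11,)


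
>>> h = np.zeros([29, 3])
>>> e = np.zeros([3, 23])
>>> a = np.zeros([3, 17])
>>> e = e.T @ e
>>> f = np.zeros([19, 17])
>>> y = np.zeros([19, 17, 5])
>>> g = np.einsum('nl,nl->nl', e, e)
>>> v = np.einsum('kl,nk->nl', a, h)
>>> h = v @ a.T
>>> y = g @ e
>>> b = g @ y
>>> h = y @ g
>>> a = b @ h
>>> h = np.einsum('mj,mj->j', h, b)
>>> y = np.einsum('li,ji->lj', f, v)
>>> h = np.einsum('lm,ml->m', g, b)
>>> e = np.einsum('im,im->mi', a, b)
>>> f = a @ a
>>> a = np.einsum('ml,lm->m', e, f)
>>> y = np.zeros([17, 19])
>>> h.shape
(23,)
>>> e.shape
(23, 23)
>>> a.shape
(23,)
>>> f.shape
(23, 23)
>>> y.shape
(17, 19)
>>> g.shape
(23, 23)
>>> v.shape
(29, 17)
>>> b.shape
(23, 23)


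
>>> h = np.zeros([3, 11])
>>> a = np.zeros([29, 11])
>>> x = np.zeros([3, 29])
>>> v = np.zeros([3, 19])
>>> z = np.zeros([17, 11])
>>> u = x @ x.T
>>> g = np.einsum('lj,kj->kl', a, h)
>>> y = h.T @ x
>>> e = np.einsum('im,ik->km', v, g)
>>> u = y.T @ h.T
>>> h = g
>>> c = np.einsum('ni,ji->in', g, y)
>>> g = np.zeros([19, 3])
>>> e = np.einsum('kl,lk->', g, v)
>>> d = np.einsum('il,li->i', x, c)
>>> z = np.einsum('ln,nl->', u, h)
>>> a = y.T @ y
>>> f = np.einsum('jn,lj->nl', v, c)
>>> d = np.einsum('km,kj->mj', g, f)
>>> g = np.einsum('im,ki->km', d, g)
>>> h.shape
(3, 29)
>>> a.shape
(29, 29)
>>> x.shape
(3, 29)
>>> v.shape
(3, 19)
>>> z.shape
()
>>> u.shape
(29, 3)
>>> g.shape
(19, 29)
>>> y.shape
(11, 29)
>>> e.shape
()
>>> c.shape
(29, 3)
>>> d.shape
(3, 29)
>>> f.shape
(19, 29)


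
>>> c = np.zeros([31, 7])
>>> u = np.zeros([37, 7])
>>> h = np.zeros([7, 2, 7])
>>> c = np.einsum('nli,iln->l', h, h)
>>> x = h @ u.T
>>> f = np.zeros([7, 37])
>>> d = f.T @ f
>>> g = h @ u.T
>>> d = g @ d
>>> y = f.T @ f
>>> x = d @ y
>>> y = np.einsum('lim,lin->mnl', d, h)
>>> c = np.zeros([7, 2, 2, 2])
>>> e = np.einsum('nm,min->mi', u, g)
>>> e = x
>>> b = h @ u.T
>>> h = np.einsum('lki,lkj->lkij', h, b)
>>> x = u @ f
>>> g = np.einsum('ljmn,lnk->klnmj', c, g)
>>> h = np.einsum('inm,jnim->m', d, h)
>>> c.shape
(7, 2, 2, 2)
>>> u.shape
(37, 7)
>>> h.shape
(37,)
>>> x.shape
(37, 37)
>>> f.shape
(7, 37)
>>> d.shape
(7, 2, 37)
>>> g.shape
(37, 7, 2, 2, 2)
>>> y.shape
(37, 7, 7)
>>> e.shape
(7, 2, 37)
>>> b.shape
(7, 2, 37)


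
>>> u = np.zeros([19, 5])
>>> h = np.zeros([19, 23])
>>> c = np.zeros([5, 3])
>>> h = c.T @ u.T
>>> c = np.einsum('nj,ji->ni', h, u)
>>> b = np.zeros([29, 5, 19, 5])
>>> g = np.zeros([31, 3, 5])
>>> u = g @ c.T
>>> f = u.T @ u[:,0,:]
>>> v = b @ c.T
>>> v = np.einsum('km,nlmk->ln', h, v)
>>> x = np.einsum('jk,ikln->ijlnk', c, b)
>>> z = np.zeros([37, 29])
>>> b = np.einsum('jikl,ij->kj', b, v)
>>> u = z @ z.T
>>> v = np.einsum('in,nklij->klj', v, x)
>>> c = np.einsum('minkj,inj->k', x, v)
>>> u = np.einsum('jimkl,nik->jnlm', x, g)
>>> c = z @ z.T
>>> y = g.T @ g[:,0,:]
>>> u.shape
(29, 31, 5, 19)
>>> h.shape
(3, 19)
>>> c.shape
(37, 37)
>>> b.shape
(19, 29)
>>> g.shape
(31, 3, 5)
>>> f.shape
(3, 3, 3)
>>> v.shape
(3, 19, 5)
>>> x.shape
(29, 3, 19, 5, 5)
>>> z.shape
(37, 29)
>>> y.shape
(5, 3, 5)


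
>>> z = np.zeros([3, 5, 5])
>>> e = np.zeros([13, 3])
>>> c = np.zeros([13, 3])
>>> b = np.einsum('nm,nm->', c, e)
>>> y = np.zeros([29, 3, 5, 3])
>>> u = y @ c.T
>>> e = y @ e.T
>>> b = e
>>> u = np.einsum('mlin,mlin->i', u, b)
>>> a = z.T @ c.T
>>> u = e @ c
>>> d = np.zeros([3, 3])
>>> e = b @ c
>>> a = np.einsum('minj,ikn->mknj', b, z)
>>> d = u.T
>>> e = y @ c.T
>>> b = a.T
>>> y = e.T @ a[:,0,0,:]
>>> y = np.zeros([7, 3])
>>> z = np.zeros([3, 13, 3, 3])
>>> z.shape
(3, 13, 3, 3)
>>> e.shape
(29, 3, 5, 13)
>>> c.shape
(13, 3)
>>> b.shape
(13, 5, 5, 29)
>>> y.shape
(7, 3)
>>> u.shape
(29, 3, 5, 3)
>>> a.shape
(29, 5, 5, 13)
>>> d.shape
(3, 5, 3, 29)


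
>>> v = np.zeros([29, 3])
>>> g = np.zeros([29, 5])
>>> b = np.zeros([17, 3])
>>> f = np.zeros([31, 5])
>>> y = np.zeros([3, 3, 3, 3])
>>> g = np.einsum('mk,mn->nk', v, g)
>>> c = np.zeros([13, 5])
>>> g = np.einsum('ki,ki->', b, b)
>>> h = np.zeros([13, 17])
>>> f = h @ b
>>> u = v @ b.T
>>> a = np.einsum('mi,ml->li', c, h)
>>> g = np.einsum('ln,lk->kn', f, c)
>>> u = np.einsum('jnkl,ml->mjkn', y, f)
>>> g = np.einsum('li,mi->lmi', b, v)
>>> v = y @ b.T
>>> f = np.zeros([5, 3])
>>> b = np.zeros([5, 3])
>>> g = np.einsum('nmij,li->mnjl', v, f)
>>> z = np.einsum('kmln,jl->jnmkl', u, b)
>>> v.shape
(3, 3, 3, 17)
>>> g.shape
(3, 3, 17, 5)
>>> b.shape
(5, 3)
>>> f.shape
(5, 3)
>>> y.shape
(3, 3, 3, 3)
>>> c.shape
(13, 5)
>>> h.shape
(13, 17)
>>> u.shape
(13, 3, 3, 3)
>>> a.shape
(17, 5)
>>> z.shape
(5, 3, 3, 13, 3)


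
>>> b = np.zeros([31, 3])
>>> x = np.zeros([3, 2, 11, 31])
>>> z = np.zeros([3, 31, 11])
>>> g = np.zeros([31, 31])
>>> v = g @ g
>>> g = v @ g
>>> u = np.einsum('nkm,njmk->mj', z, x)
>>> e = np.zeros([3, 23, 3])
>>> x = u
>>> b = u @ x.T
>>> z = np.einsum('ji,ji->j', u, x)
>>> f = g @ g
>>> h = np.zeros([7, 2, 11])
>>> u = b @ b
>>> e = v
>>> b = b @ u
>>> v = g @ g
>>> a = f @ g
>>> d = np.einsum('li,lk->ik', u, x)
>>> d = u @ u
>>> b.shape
(11, 11)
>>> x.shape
(11, 2)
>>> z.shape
(11,)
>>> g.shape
(31, 31)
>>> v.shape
(31, 31)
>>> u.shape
(11, 11)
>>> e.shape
(31, 31)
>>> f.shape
(31, 31)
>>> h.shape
(7, 2, 11)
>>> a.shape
(31, 31)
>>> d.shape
(11, 11)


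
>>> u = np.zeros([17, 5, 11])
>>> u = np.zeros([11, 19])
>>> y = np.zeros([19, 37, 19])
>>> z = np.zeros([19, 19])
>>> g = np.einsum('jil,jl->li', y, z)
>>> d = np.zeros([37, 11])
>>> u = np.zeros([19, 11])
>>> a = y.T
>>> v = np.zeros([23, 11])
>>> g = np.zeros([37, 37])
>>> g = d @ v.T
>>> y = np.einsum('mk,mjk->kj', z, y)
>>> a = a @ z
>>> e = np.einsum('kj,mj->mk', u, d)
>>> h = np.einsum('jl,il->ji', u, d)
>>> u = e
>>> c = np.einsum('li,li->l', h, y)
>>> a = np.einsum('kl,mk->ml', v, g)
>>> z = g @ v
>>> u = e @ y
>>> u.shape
(37, 37)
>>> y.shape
(19, 37)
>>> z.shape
(37, 11)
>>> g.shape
(37, 23)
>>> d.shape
(37, 11)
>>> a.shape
(37, 11)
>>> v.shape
(23, 11)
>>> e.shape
(37, 19)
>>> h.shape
(19, 37)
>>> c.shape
(19,)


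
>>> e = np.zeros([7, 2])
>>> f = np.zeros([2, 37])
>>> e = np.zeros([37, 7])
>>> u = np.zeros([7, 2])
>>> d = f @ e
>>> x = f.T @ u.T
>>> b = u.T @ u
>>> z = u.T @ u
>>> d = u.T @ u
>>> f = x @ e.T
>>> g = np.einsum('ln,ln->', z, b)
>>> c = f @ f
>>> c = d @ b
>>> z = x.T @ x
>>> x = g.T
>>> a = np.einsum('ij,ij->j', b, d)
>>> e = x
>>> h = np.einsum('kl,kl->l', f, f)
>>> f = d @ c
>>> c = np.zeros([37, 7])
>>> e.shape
()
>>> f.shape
(2, 2)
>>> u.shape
(7, 2)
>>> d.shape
(2, 2)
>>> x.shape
()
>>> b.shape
(2, 2)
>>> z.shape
(7, 7)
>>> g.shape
()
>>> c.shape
(37, 7)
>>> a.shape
(2,)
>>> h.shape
(37,)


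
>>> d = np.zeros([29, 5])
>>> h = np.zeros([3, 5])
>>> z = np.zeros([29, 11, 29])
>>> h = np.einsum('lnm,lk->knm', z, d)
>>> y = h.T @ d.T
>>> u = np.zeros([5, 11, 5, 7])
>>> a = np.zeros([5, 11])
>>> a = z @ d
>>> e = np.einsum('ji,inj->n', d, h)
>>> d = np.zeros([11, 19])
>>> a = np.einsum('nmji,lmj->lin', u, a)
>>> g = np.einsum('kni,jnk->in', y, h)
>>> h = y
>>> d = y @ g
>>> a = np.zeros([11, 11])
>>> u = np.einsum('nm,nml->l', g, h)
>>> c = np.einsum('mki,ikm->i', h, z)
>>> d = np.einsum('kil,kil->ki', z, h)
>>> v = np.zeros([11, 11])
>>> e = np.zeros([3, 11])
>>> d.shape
(29, 11)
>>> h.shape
(29, 11, 29)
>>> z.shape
(29, 11, 29)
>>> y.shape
(29, 11, 29)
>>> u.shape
(29,)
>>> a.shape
(11, 11)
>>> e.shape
(3, 11)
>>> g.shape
(29, 11)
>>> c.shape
(29,)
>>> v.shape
(11, 11)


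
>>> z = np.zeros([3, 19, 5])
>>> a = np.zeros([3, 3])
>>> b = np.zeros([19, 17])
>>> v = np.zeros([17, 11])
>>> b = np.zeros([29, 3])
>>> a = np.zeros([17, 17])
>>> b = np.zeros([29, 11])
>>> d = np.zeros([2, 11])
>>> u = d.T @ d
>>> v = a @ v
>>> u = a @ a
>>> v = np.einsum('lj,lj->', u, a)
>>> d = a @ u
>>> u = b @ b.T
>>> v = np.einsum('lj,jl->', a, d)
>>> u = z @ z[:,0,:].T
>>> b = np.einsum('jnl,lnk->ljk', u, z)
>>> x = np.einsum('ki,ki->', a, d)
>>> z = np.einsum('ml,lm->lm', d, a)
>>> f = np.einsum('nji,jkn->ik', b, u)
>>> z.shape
(17, 17)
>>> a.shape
(17, 17)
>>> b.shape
(3, 3, 5)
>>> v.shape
()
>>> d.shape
(17, 17)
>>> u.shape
(3, 19, 3)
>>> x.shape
()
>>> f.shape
(5, 19)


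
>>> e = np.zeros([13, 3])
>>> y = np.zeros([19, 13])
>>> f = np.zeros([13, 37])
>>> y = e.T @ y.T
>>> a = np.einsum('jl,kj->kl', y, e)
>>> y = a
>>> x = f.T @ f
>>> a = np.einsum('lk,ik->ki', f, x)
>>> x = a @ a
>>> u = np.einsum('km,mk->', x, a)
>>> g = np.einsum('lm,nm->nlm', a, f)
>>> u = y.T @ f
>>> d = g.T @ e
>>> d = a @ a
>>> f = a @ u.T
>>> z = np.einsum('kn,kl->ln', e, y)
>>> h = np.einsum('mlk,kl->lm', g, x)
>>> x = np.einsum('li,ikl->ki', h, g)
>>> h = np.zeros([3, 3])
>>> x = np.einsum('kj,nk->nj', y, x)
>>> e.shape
(13, 3)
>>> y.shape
(13, 19)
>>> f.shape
(37, 19)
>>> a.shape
(37, 37)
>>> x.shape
(37, 19)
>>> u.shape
(19, 37)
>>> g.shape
(13, 37, 37)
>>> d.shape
(37, 37)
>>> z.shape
(19, 3)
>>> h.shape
(3, 3)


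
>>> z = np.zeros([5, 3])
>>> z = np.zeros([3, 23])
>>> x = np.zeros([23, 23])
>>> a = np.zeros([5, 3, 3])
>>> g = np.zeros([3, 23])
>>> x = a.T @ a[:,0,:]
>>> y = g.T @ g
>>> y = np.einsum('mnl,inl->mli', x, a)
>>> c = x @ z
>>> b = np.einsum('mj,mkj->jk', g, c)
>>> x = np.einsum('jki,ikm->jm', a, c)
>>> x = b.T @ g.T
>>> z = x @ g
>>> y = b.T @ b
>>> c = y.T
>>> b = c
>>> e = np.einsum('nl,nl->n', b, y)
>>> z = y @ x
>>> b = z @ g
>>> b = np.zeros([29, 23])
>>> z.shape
(3, 3)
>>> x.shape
(3, 3)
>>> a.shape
(5, 3, 3)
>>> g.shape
(3, 23)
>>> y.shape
(3, 3)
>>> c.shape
(3, 3)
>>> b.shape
(29, 23)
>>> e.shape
(3,)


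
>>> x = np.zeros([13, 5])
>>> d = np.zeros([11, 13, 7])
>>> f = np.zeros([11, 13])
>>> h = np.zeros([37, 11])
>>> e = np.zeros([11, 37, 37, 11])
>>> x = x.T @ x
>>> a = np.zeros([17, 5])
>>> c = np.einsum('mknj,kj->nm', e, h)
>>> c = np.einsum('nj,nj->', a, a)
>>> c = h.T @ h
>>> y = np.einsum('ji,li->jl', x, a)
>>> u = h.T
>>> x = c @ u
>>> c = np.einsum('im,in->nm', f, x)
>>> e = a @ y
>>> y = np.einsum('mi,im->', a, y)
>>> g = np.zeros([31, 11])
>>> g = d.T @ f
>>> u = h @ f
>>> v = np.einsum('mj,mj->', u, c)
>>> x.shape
(11, 37)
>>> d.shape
(11, 13, 7)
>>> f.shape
(11, 13)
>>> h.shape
(37, 11)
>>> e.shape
(17, 17)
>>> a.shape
(17, 5)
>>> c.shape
(37, 13)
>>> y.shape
()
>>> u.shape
(37, 13)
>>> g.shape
(7, 13, 13)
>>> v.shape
()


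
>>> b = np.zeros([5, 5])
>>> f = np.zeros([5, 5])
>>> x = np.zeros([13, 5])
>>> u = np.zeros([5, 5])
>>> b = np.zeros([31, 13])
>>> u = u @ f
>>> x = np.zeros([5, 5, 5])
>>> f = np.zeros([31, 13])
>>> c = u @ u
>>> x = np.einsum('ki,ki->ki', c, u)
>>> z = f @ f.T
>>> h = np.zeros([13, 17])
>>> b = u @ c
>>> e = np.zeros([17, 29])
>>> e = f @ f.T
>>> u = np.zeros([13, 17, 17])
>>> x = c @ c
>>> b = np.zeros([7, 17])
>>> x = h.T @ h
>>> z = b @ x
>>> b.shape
(7, 17)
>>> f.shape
(31, 13)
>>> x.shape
(17, 17)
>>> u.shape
(13, 17, 17)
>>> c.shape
(5, 5)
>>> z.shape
(7, 17)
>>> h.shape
(13, 17)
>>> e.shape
(31, 31)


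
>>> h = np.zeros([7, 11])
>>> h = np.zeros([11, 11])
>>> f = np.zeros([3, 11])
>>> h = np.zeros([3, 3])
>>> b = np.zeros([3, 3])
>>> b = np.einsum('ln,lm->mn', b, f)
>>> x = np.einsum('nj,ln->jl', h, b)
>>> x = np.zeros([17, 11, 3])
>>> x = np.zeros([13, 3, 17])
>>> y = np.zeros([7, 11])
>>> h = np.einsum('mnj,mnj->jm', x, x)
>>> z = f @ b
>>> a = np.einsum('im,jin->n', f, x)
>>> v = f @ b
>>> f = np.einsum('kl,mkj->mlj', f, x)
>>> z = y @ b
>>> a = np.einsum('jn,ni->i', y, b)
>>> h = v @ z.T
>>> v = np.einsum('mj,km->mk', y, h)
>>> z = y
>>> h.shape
(3, 7)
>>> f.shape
(13, 11, 17)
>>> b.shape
(11, 3)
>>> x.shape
(13, 3, 17)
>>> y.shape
(7, 11)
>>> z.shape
(7, 11)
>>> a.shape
(3,)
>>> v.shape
(7, 3)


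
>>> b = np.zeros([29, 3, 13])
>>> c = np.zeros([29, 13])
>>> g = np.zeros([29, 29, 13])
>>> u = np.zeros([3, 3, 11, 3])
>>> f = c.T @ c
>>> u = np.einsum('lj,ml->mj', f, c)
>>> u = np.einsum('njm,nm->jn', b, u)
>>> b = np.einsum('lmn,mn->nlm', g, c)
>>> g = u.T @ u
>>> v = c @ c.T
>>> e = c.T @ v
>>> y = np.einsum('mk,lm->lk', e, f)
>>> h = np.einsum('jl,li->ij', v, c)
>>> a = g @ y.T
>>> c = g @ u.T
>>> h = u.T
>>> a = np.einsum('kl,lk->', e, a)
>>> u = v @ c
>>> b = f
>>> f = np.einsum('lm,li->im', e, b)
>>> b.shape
(13, 13)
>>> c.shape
(29, 3)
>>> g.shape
(29, 29)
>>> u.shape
(29, 3)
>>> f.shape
(13, 29)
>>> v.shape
(29, 29)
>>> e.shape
(13, 29)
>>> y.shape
(13, 29)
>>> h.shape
(29, 3)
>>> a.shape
()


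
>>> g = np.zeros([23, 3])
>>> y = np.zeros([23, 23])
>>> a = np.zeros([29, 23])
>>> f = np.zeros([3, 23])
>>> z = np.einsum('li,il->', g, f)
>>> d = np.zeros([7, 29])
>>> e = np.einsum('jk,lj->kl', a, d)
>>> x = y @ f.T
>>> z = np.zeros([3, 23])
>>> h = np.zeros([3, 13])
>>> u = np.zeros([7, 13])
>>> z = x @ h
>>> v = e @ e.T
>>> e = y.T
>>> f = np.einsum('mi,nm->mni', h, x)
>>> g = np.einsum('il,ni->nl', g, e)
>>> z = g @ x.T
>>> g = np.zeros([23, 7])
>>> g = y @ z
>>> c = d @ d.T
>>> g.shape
(23, 23)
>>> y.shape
(23, 23)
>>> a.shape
(29, 23)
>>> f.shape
(3, 23, 13)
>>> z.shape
(23, 23)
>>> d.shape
(7, 29)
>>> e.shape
(23, 23)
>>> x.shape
(23, 3)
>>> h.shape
(3, 13)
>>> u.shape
(7, 13)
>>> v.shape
(23, 23)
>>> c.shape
(7, 7)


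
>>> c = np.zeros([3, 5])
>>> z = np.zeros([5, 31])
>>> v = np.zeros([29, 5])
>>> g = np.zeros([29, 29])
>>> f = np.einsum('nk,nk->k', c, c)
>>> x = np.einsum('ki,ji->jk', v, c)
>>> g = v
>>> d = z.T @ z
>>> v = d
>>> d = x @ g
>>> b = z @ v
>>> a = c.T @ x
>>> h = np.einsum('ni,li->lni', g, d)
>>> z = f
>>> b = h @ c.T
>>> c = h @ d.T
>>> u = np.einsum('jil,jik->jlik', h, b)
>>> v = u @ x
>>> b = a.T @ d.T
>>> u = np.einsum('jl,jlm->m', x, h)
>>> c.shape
(3, 29, 3)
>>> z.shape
(5,)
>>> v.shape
(3, 5, 29, 29)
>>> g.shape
(29, 5)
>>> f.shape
(5,)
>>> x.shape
(3, 29)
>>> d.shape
(3, 5)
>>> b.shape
(29, 3)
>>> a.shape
(5, 29)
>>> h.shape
(3, 29, 5)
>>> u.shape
(5,)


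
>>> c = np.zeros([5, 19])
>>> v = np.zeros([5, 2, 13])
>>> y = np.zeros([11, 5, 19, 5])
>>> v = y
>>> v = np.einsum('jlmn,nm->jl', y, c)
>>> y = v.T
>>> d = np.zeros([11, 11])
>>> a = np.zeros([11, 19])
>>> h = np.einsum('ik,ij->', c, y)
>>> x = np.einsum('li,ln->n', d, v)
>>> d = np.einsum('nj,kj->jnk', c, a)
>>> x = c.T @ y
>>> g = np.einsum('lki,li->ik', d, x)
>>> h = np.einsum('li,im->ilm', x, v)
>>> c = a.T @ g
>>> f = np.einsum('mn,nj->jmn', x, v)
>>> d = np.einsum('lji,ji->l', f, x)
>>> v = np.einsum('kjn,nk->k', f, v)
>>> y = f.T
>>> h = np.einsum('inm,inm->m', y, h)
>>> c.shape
(19, 5)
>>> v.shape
(5,)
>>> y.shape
(11, 19, 5)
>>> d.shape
(5,)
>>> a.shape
(11, 19)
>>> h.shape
(5,)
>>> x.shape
(19, 11)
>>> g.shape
(11, 5)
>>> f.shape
(5, 19, 11)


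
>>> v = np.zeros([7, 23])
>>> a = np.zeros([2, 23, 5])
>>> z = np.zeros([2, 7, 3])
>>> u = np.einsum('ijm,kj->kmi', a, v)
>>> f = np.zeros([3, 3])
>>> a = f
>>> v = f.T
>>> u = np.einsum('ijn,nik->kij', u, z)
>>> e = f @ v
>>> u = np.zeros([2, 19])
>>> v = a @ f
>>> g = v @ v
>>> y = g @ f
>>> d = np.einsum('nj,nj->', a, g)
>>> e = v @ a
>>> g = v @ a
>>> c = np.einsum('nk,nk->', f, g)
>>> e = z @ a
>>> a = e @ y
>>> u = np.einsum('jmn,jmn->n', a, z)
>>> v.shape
(3, 3)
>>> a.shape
(2, 7, 3)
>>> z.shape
(2, 7, 3)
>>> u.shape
(3,)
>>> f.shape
(3, 3)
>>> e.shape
(2, 7, 3)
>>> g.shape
(3, 3)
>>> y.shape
(3, 3)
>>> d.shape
()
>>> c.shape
()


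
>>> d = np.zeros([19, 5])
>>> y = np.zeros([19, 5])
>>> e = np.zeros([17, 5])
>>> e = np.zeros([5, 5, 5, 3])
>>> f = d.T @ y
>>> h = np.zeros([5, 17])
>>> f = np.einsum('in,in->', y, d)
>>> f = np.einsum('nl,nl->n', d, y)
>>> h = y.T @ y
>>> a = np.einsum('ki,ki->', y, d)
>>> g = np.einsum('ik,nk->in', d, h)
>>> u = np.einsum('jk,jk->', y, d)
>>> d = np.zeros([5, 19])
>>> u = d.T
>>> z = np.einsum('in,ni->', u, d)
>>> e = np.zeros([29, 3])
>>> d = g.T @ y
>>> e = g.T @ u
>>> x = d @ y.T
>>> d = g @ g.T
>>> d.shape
(19, 19)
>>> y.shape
(19, 5)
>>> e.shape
(5, 5)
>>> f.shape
(19,)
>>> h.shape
(5, 5)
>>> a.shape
()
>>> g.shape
(19, 5)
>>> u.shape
(19, 5)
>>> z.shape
()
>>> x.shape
(5, 19)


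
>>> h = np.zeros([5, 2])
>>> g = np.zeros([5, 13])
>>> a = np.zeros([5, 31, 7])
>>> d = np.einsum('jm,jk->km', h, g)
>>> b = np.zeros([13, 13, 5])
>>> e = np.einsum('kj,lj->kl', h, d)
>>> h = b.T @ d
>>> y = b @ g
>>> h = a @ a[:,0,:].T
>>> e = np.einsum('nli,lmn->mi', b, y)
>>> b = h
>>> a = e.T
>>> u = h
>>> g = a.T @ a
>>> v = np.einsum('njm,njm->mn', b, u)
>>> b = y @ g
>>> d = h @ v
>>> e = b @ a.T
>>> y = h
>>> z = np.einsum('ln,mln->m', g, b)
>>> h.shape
(5, 31, 5)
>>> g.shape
(13, 13)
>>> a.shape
(5, 13)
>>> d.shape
(5, 31, 5)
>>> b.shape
(13, 13, 13)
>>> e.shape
(13, 13, 5)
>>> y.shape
(5, 31, 5)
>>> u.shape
(5, 31, 5)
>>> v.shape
(5, 5)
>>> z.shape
(13,)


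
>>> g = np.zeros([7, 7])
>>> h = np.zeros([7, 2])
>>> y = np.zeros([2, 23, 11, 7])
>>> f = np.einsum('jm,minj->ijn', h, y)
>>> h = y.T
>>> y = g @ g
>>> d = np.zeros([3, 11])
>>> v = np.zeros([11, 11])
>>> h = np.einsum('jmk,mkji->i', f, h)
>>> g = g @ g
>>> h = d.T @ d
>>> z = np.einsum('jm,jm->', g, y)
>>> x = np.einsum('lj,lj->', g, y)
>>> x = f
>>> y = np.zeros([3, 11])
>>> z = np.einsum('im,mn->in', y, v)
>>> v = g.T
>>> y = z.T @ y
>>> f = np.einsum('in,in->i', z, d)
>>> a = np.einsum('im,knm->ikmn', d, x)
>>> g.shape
(7, 7)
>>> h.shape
(11, 11)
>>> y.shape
(11, 11)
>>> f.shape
(3,)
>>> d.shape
(3, 11)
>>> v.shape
(7, 7)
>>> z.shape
(3, 11)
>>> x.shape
(23, 7, 11)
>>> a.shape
(3, 23, 11, 7)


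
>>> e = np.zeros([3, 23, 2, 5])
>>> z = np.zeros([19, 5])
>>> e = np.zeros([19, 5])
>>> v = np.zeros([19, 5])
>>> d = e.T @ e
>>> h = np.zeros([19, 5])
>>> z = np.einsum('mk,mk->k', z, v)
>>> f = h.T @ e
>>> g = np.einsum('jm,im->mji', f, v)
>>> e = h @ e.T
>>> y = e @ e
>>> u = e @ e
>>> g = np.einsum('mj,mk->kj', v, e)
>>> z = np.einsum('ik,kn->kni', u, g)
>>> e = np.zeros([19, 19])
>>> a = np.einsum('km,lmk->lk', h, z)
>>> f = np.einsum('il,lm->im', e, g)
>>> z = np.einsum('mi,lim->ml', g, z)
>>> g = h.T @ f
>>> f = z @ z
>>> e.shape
(19, 19)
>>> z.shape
(19, 19)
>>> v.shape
(19, 5)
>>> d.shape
(5, 5)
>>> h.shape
(19, 5)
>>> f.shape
(19, 19)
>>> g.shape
(5, 5)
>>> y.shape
(19, 19)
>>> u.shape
(19, 19)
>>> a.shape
(19, 19)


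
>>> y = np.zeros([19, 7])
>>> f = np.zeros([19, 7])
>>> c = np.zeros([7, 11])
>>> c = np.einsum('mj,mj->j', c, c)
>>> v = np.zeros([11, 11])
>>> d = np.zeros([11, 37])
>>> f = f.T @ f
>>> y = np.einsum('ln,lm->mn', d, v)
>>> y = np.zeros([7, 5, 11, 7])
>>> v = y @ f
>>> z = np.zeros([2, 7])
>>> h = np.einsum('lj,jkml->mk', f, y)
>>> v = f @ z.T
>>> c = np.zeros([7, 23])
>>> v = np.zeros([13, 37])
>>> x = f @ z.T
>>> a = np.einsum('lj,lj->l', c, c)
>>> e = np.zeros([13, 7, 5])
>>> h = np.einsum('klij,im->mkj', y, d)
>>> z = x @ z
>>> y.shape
(7, 5, 11, 7)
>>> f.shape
(7, 7)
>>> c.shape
(7, 23)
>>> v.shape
(13, 37)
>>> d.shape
(11, 37)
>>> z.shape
(7, 7)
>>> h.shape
(37, 7, 7)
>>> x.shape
(7, 2)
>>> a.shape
(7,)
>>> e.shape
(13, 7, 5)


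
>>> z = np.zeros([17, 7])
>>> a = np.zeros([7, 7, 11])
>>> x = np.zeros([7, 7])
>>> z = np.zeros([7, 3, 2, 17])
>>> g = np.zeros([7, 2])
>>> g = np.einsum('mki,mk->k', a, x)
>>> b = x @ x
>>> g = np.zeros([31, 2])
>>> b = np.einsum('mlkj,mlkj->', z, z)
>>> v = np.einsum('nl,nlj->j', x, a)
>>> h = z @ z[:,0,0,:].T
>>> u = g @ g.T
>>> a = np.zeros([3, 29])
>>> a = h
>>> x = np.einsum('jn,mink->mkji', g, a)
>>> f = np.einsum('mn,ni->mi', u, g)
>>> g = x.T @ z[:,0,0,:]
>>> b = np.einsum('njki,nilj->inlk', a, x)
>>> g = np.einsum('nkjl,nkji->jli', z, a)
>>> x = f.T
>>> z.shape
(7, 3, 2, 17)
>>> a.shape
(7, 3, 2, 7)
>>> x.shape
(2, 31)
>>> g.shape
(2, 17, 7)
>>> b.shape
(7, 7, 31, 2)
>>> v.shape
(11,)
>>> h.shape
(7, 3, 2, 7)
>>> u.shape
(31, 31)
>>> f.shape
(31, 2)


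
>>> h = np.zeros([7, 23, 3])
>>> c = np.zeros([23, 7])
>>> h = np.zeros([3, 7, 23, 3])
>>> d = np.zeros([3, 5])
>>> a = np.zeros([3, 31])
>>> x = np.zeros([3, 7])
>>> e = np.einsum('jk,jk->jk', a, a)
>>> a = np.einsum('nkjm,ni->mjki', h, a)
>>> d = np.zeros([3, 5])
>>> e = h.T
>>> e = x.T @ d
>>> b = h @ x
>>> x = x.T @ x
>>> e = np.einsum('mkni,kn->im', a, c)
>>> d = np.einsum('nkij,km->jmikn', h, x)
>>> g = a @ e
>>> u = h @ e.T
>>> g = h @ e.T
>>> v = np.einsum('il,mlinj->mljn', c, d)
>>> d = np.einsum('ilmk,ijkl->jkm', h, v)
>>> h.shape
(3, 7, 23, 3)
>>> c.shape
(23, 7)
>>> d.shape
(7, 3, 23)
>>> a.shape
(3, 23, 7, 31)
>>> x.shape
(7, 7)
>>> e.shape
(31, 3)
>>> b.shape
(3, 7, 23, 7)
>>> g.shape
(3, 7, 23, 31)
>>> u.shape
(3, 7, 23, 31)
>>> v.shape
(3, 7, 3, 7)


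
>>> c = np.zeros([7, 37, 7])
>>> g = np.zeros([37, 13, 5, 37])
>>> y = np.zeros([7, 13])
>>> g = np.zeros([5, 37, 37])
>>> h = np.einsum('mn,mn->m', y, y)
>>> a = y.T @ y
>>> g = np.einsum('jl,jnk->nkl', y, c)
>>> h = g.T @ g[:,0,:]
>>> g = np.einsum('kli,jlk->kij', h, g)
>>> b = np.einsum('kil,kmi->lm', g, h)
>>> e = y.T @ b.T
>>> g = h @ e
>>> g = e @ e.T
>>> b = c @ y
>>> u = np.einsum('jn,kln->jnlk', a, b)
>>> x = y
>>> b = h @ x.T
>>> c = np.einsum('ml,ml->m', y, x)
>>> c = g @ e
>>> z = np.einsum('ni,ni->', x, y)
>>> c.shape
(13, 37)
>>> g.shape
(13, 13)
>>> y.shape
(7, 13)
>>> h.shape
(13, 7, 13)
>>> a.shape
(13, 13)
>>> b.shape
(13, 7, 7)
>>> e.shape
(13, 37)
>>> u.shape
(13, 13, 37, 7)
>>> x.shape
(7, 13)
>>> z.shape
()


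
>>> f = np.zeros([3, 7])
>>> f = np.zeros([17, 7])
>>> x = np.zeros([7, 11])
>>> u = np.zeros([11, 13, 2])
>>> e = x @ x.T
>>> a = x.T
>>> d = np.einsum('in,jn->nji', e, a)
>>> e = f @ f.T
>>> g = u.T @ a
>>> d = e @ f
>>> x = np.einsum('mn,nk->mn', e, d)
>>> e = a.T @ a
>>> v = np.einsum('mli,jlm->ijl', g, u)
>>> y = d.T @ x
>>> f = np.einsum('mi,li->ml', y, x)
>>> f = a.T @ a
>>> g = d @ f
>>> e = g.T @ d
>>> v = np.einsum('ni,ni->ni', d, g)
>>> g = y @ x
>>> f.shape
(7, 7)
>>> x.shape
(17, 17)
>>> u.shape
(11, 13, 2)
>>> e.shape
(7, 7)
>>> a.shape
(11, 7)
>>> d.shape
(17, 7)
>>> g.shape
(7, 17)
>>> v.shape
(17, 7)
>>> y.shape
(7, 17)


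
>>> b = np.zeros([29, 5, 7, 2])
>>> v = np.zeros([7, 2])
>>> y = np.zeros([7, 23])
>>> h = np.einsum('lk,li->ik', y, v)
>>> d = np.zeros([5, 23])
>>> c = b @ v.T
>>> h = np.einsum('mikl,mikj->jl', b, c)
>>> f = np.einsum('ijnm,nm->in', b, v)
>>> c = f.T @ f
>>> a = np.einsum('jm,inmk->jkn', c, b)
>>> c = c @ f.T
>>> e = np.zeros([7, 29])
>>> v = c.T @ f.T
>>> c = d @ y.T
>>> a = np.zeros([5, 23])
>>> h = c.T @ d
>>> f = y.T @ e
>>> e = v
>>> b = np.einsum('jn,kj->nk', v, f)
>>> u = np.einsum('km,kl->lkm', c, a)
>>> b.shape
(29, 23)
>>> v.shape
(29, 29)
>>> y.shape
(7, 23)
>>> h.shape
(7, 23)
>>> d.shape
(5, 23)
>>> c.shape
(5, 7)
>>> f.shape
(23, 29)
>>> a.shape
(5, 23)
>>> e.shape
(29, 29)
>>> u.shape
(23, 5, 7)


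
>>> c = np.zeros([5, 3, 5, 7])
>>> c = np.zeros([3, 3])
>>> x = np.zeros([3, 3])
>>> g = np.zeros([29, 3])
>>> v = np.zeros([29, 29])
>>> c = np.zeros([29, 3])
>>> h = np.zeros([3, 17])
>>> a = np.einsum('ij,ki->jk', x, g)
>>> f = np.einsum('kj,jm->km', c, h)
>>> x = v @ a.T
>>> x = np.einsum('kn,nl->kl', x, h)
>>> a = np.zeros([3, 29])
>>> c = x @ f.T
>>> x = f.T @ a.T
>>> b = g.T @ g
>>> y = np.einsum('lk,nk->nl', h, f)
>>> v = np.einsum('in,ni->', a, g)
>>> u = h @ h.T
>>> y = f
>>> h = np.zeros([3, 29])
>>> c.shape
(29, 29)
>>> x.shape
(17, 3)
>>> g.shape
(29, 3)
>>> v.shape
()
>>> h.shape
(3, 29)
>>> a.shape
(3, 29)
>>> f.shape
(29, 17)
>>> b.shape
(3, 3)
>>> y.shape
(29, 17)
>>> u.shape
(3, 3)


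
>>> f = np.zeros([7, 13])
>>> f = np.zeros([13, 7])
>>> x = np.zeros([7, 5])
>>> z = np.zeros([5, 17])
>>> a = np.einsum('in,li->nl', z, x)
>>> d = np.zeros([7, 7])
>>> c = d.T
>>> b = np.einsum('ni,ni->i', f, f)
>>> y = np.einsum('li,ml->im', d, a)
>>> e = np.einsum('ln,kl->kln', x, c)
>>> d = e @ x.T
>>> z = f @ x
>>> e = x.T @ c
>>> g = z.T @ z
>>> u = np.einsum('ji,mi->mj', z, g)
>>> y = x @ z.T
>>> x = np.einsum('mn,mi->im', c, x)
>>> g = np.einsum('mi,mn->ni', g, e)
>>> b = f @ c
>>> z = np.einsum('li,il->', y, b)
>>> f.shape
(13, 7)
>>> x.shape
(5, 7)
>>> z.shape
()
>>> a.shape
(17, 7)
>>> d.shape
(7, 7, 7)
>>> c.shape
(7, 7)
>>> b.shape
(13, 7)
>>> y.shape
(7, 13)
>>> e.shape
(5, 7)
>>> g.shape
(7, 5)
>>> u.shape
(5, 13)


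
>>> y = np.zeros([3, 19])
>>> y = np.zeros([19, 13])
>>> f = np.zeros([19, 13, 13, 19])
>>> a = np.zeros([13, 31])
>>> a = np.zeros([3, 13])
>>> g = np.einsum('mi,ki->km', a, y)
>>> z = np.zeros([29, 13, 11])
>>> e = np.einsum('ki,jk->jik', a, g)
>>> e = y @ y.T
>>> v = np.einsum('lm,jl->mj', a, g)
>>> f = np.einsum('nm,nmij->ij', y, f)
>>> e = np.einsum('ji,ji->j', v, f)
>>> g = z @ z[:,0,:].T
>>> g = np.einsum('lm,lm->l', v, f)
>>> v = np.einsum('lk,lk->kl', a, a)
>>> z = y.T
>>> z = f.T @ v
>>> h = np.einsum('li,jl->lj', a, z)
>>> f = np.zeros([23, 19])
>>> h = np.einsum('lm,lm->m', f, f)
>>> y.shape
(19, 13)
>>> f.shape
(23, 19)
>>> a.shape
(3, 13)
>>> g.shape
(13,)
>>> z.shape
(19, 3)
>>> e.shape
(13,)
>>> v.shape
(13, 3)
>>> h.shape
(19,)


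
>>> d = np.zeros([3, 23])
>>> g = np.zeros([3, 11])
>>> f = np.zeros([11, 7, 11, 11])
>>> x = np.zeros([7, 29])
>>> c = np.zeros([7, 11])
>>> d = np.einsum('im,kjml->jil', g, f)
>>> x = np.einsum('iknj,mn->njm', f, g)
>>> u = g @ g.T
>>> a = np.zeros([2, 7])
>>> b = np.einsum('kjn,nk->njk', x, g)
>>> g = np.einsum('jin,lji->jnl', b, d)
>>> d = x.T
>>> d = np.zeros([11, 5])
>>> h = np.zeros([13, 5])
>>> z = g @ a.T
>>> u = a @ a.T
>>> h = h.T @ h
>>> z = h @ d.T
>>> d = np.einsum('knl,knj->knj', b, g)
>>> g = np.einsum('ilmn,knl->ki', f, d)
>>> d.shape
(3, 11, 7)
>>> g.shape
(3, 11)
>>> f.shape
(11, 7, 11, 11)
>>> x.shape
(11, 11, 3)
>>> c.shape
(7, 11)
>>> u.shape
(2, 2)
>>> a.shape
(2, 7)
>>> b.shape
(3, 11, 11)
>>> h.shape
(5, 5)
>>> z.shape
(5, 11)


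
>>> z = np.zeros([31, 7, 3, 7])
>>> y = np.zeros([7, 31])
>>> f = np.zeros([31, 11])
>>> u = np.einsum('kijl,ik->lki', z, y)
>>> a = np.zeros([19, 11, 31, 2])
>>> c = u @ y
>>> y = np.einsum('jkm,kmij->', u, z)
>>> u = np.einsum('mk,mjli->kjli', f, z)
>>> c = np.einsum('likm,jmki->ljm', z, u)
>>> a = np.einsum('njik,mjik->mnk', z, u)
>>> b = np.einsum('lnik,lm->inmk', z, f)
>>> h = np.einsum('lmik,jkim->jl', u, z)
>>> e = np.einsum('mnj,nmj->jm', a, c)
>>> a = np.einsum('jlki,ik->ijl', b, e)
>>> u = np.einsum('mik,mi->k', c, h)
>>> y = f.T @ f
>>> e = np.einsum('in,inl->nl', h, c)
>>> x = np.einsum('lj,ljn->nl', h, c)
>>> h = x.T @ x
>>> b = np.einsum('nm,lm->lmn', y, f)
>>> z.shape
(31, 7, 3, 7)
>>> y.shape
(11, 11)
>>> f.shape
(31, 11)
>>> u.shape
(7,)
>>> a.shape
(7, 3, 7)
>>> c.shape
(31, 11, 7)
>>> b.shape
(31, 11, 11)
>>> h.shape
(31, 31)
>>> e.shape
(11, 7)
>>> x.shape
(7, 31)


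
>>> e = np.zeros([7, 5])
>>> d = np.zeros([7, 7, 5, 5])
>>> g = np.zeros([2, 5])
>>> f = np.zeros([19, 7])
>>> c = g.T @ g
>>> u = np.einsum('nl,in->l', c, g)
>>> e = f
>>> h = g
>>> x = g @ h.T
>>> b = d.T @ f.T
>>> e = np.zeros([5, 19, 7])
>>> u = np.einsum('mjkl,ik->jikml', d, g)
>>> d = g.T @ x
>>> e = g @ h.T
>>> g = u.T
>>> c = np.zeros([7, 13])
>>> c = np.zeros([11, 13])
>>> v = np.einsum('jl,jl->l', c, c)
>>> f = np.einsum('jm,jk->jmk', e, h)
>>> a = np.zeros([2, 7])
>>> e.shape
(2, 2)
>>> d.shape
(5, 2)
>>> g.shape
(5, 7, 5, 2, 7)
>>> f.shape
(2, 2, 5)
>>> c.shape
(11, 13)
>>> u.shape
(7, 2, 5, 7, 5)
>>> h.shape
(2, 5)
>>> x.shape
(2, 2)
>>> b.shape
(5, 5, 7, 19)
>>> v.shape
(13,)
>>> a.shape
(2, 7)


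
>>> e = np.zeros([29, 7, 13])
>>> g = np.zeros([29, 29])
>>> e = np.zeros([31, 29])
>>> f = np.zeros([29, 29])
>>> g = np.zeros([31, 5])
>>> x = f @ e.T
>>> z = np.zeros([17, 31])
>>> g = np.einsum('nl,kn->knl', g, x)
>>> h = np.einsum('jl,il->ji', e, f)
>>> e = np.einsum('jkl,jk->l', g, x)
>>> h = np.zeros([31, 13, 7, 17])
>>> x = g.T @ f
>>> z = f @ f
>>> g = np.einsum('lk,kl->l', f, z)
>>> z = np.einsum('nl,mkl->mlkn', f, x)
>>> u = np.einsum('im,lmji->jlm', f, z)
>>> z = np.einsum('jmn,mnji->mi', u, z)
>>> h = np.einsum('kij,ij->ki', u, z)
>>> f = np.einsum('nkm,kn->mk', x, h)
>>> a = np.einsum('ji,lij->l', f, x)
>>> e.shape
(5,)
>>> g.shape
(29,)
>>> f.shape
(29, 31)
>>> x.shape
(5, 31, 29)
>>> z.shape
(5, 29)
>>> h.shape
(31, 5)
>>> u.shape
(31, 5, 29)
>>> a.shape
(5,)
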